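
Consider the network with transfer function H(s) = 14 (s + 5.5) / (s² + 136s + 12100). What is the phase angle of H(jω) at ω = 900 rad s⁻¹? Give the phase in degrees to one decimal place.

∠(j900 + 5.5) = arctan(900/5.5) = 89.65°
∠[(j900)² + 136(j900) + 12100] = ∠[-7.979e+05 + j1.224e+05] = 171.28°
∠H(j900) = 89.65° − 171.28° = -81.63°

-81.6°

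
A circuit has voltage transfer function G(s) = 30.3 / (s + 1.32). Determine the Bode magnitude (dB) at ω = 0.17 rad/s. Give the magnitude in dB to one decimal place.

|j0.17 + 1.32| = √(0.17² + 1.32²) = 1.331
|G(j0.17)| = 30.3 / 1.331 = 22.767
20 log₁₀(22.767) = 27.15 dB

27.1 dB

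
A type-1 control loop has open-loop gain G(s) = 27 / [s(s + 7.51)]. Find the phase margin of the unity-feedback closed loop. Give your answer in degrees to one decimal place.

66.3°

Gain crossover: |G(jω)| = 1 at ω ≈ 3.29 rad s⁻¹.
∠G(j3.29) = −90° − arctan(3.29/7.51) ≈ -113.67°
PM = 180° + (-113.67°) = 66.33°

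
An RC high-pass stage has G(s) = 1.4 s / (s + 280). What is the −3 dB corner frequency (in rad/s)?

280 rad/s

For a single-pole high-pass, the −3 dB point is at the pole: ω = 280 rad/s.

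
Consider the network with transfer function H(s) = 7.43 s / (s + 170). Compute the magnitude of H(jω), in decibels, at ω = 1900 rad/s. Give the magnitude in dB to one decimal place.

|j1900| = 1900
|j1900 + 170| = √(1900² + 170²) = 1908
|H(j1900)| = 7.43 × 1900 / 1908 = 7.4004
20 log₁₀(7.4004) = 17.39 dB

17.4 dB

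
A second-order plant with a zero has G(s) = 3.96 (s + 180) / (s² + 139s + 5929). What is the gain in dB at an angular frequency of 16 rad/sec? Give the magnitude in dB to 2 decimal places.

-18.60 dB

|j16 + 180| = √(16² + 180²) = 180.7
|(j16)² + 139(j16) + 5929| = |5673 + j2224| = 6093
|G(j16)| = 3.96 × 180.7 / 6093 = 0.11744
20 log₁₀(0.11744) = -18.604 dB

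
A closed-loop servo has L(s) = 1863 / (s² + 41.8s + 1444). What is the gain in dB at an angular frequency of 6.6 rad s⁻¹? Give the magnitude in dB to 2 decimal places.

2.31 dB

|(j6.6)² + 41.8(j6.6) + 1444| = |1400.4 + j275.88| = 1427
|L(j6.6)| = 1863 / 1427 = 1.3052
20 log₁₀(1.3052) = 2.314 dB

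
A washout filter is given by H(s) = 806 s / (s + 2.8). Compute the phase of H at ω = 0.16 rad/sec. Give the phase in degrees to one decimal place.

86.7°

∠(j0.16) = 90.00°
∠(j0.16 + 2.8) = arctan(0.16/2.8) = 3.27°
∠H(j0.16) = 90.00° − 3.27° = 86.73°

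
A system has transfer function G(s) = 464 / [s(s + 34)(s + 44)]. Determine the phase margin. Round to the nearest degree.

89°

Gain crossover: |G(jω)| = 1 at ω ≈ 0.31 rad/s.
∠G(j0.31) = −90° − arctan(0.31/34) − arctan(0.31/44) ≈ -90.93°
PM = 180° + (-90.93°) = 89.07°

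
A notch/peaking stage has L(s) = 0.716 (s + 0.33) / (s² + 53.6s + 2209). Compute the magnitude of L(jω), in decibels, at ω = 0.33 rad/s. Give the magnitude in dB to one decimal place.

-76.4 dB

|j0.33 + 0.33| = √(0.33² + 0.33²) = 0.4667
|(j0.33)² + 53.6(j0.33) + 2209| = |2208.9 + j17.688| = 2209
|L(j0.33)| = 0.716 × 0.4667 / 2209 = 0.00015127
20 log₁₀(0.00015127) = -76.40 dB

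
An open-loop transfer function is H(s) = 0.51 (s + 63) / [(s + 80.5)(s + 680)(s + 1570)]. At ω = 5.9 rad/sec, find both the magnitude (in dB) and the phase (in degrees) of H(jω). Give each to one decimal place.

|j5.9 + 63| = √(5.9² + 63²) = 63.28
|j5.9 + 80.5| = √(5.9² + 80.5²) = 80.72
|j5.9 + 680| = √(5.9² + 680²) = 680
|j5.9 + 1570| = √(5.9² + 1570²) = 1570
|H(j5.9)| = 0.51 × 63.28 / (80.72 × 680 × 1570) = 3.7447e-07
20 log₁₀(3.7447e-07) = -128.53 dB
∠(j5.9 + 63) = arctan(5.9/63) = 5.35°
∠(j5.9 + 80.5) = arctan(5.9/80.5) = 4.19°
∠(j5.9 + 680) = arctan(5.9/680) = 0.50°
∠(j5.9 + 1570) = arctan(5.9/1570) = 0.22°
∠H(j5.9) = 5.35° − (4.19° + 0.50° + 0.22°) = 0.45°

|H| = -128.5 dB, ∠H = 0.4°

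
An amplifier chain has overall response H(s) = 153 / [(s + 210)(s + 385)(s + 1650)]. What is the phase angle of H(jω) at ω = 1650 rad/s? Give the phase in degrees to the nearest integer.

∠(j1650 + 210) = arctan(1650/210) = 82.75°
∠(j1650 + 385) = arctan(1650/385) = 76.87°
∠(j1650 + 1650) = arctan(1650/1650) = 45.00°
∠H(j1650) = − (82.75° + 76.87° + 45.00°) = -204.61°

-205°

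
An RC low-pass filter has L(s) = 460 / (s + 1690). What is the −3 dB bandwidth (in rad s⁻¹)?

1690 rad s⁻¹

For a single-pole low-pass, the −3 dB point is at the pole: ω = 1690 rad s⁻¹.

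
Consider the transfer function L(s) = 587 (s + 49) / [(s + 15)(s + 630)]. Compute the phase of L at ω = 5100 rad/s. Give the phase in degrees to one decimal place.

∠(j5100 + 49) = arctan(5100/49) = 89.45°
∠(j5100 + 15) = arctan(5100/15) = 89.83°
∠(j5100 + 630) = arctan(5100/630) = 82.96°
∠L(j5100) = 89.45° − (89.83° + 82.96°) = -83.34°

-83.3°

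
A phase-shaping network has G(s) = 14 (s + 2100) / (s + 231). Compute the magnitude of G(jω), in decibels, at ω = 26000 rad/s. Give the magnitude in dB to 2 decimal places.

22.95 dB

|j26000 + 2100| = √(26000² + 2100²) = 2.608e+04
|j26000 + 231| = √(26000² + 231²) = 2.6e+04
|G(j26000)| = 14 × 2.608e+04 / 2.6e+04 = 14.045
20 log₁₀(14.045) = 22.950 dB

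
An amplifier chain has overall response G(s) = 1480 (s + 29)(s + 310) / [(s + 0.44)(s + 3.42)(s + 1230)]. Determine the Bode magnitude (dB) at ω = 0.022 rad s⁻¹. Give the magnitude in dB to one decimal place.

77.1 dB

|j0.022 + 29| = √(0.022² + 29²) = 29
|j0.022 + 310| = √(0.022² + 310²) = 310
|j0.022 + 0.44| = √(0.022² + 0.44²) = 0.4405
|j0.022 + 3.42| = √(0.022² + 3.42²) = 3.42
|j0.022 + 1230| = √(0.022² + 1230²) = 1230
|G(j0.022)| = 1480 × 29 × 310 / (0.4405 × 3.42 × 1230) = 7179.4
20 log₁₀(7179.4) = 77.12 dB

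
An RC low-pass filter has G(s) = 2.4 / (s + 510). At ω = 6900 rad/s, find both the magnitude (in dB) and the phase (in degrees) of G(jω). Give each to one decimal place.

|j6900 + 510| = √(6900² + 510²) = 6919
|G(j6900)| = 2.4 / 6919 = 0.00034688
20 log₁₀(0.00034688) = -69.20 dB
∠(j6900 + 510) = arctan(6900/510) = 85.77°
∠G(j6900) = −85.77° = -85.77°

|G| = -69.2 dB, ∠G = -85.8°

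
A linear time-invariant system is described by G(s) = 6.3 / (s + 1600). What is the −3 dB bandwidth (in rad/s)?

1600 rad/s

For a single-pole low-pass, the −3 dB point is at the pole: ω = 1600 rad/s.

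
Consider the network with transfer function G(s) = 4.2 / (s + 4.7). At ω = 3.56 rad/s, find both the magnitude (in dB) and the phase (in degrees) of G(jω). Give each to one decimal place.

|G| = -2.9 dB, ∠G = -37.1 deg

|j3.56 + 4.7| = √(3.56² + 4.7²) = 5.896
|G(j3.56)| = 4.2 / 5.896 = 0.71234
20 log₁₀(0.71234) = -2.95 dB
∠(j3.56 + 4.7) = arctan(3.56/4.7) = 37.14°
∠G(j3.56) = −37.14° = -37.14°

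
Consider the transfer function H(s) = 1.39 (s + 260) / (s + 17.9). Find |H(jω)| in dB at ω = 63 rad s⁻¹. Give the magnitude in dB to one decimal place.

15.1 dB

|j63 + 260| = √(63² + 260²) = 267.5
|j63 + 17.9| = √(63² + 17.9²) = 65.49
|H(j63)| = 1.39 × 267.5 / 65.49 = 5.6778
20 log₁₀(5.6778) = 15.08 dB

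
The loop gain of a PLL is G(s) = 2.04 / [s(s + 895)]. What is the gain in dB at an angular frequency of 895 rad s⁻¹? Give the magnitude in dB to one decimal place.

-114.9 dB

|j895 + 895| = √(895² + 895²) = 1266
|j895| = 895
|G(j895)| = 2.04 / (1266 × 895) = 1.8008e-06
20 log₁₀(1.8008e-06) = -114.89 dB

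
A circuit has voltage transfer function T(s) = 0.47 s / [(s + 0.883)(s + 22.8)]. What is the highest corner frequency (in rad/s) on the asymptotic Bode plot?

Break frequencies occur at each pole and zero magnitude: 0.883 rad/s, 22.8 rad/s.
The highest is 22.8 rad/s.

22.8 rad/s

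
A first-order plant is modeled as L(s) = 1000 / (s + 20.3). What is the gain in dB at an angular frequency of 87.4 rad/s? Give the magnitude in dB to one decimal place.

|j87.4 + 20.3| = √(87.4² + 20.3²) = 89.73
|L(j87.4)| = 1000 / 89.73 = 11.145
20 log₁₀(11.145) = 20.94 dB

20.9 dB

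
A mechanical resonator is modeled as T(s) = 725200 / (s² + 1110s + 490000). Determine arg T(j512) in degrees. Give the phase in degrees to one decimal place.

∠[(j512)² + 1110(j512) + 490000] = ∠[2.2786e+05 + j5.6832e+05] = 68.15°
∠T(j512) = −68.15° = -68.15°

-68.2°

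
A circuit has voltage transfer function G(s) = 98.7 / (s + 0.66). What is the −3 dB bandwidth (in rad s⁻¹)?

For a single-pole low-pass, the −3 dB point is at the pole: ω = 0.66 rad s⁻¹.

0.66 rad s⁻¹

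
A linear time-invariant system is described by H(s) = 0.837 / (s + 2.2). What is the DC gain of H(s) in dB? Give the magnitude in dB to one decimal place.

-8.4 dB

H(0) = 0.837 / 2.2 = 0.38045
20 log₁₀(0.38045) = -8.39 dB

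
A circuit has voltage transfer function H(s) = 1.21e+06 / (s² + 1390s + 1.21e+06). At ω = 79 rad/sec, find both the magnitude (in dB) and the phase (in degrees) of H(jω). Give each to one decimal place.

|H| = 0.0 dB, ∠H = -5.2°

|(j79)² + 1390(j79) + 1.21e+06| = |1.2038e+06 + j1.0981e+05| = 1.209e+06
|H(j79)| = 1.21e+06 / 1.209e+06 = 1.001
20 log₁₀(1.001) = 0.01 dB
∠[(j79)² + 1390(j79) + 1.21e+06] = ∠[1.2038e+06 + j1.0981e+05] = 5.21°
∠H(j79) = −5.21° = -5.21°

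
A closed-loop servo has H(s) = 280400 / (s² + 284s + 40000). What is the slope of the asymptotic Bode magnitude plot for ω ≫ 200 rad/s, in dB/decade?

With 0 zeros and 2 poles, the high-frequency asymptotic slope is 20 × (0 − 2) = -40 dB/decade.

-40 dB/decade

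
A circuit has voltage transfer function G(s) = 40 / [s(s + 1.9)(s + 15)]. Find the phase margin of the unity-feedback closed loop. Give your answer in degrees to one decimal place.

Gain crossover: |G(jω)| = 1 at ω ≈ 1.19 rad/sec.
∠G(j1.19) = −90° − arctan(1.19/1.9) − arctan(1.19/15) ≈ -126.51°
PM = 180° + (-126.51°) = 53.49°

53.5°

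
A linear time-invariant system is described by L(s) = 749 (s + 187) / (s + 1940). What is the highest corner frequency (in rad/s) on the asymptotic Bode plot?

Break frequencies occur at each pole and zero magnitude: 187 rad/s, 1940 rad/s.
The highest is 1940 rad/s.

1940 rad/s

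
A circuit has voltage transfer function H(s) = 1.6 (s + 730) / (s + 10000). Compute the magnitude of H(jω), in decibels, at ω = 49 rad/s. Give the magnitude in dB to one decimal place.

|j49 + 730| = √(49² + 730²) = 731.6
|j49 + 10000| = √(49² + 10000²) = 1e+04
|H(j49)| = 1.6 × 731.6 / 1e+04 = 0.11706
20 log₁₀(0.11706) = -18.63 dB

-18.6 dB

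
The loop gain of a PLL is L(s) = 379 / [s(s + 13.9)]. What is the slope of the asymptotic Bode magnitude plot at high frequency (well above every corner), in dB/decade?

-40 dB/decade

With 0 zeros and 2 poles, the high-frequency asymptotic slope is 20 × (0 − 2) = -40 dB/decade.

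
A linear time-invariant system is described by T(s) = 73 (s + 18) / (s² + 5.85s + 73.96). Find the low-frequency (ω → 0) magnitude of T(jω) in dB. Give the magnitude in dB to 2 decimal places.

T(0) = 73 × 18 / 73.96 = 17.766
20 log₁₀(17.766) = 24.992 dB

24.99 dB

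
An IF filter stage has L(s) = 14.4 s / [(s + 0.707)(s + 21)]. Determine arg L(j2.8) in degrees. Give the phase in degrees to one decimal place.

∠(j2.8) = 90.00°
∠(j2.8 + 0.707) = arctan(2.8/0.707) = 75.83°
∠(j2.8 + 21) = arctan(2.8/21) = 7.59°
∠L(j2.8) = 90.00° − (75.83° + 7.59°) = 6.58°

6.6°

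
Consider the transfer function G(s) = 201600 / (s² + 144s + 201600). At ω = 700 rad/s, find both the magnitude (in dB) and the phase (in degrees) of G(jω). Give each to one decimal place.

|(j700)² + 144(j700) + 201600| = |-2.884e+05 + j1.008e+05| = 3.055e+05
|G(j700)| = 201600 / 3.055e+05 = 0.65988
20 log₁₀(0.65988) = -3.61 dB
∠[(j700)² + 144(j700) + 201600] = ∠[-2.884e+05 + j1.008e+05] = 160.73°
∠G(j700) = −160.73° = -160.73°

|G| = -3.6 dB, ∠G = -160.7°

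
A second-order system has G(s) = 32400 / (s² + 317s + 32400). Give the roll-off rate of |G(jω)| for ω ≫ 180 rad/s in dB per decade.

With 0 zeros and 2 poles, the high-frequency asymptotic slope is 20 × (0 − 2) = -40 dB/decade.

-40 dB/decade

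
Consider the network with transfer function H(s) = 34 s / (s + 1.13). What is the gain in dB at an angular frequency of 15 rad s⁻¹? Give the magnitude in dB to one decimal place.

30.6 dB

|j15| = 15
|j15 + 1.13| = √(15² + 1.13²) = 15.04
|H(j15)| = 34 × 15 / 15.04 = 33.904
20 log₁₀(33.904) = 30.61 dB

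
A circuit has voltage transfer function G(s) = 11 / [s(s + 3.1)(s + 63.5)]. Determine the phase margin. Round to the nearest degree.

Gain crossover: |G(jω)| = 1 at ω ≈ 0.0559 rad s⁻¹.
∠G(j0.0559) = −90° − arctan(0.0559/3.1) − arctan(0.0559/63.5) ≈ -91.08°
PM = 180° + (-91.08°) = 88.92°

89°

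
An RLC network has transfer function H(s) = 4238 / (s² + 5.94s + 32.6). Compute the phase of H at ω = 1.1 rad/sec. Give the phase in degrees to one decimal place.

-11.8°

∠[(j1.1)² + 5.94(j1.1) + 32.6] = ∠[31.39 + j6.534] = 11.76°
∠H(j1.1) = −11.76° = -11.76°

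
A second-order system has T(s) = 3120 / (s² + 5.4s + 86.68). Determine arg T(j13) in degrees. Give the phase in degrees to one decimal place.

∠[(j13)² + 5.4(j13) + 86.68] = ∠[-82.32 + j70.2] = 139.54°
∠T(j13) = −139.54° = -139.54°

-139.5°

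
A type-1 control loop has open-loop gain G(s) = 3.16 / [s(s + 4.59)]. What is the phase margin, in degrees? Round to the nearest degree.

82°

Gain crossover: |G(jω)| = 1 at ω ≈ 0.681 rad/s.
∠G(j0.681) = −90° − arctan(0.681/4.59) ≈ -98.44°
PM = 180° + (-98.44°) = 81.56°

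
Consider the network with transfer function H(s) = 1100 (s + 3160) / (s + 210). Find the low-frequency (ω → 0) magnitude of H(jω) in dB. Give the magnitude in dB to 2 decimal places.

H(0) = 1100 × 3160 / 210 = 16552
20 log₁₀(16552) = 84.377 dB

84.38 dB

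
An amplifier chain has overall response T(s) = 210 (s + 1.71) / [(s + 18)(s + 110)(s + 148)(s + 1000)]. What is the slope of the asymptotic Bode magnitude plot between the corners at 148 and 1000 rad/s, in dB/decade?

In this band the factors already past their corner are: zero at 1.71, pole at 18, pole at 110, pole at 148; net slope = -40 dB/decade.

-40 dB/decade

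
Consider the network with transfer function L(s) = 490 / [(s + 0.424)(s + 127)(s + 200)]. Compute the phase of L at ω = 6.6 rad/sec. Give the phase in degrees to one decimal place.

-91.2 deg

∠(j6.6 + 0.424) = arctan(6.6/0.424) = 86.32°
∠(j6.6 + 127) = arctan(6.6/127) = 2.97°
∠(j6.6 + 200) = arctan(6.6/200) = 1.89°
∠L(j6.6) = − (86.32° + 2.97° + 1.89°) = -91.19°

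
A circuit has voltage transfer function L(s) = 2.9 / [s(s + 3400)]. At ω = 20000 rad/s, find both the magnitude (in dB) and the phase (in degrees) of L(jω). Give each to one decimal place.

|L| = -162.9 dB, ∠L = -170.4°

|j20000 + 3400| = √(20000² + 3400²) = 2.029e+04
|j20000| = 2e+04
|L(j20000)| = 2.9 / (2.029e+04 × 2e+04) = 7.1475e-09
20 log₁₀(7.1475e-09) = -162.92 dB
∠(j20000 + 3400) = arctan(20000/3400) = 80.35°
∠(j20000) = 90.00°
∠L(j20000) = − (80.35° + 90.00°) = -170.35°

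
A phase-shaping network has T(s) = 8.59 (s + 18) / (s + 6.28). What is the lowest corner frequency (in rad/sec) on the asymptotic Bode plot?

6.28 rad/sec

Break frequencies occur at each pole and zero magnitude: 6.28 rad/sec, 18 rad/sec.
The lowest is 6.28 rad/sec.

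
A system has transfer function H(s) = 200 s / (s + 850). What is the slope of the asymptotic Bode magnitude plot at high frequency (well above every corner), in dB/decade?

With 1 zero and 1 pole, the high-frequency asymptotic slope is 20 × (1 − 1) = 0 dB/decade.

0 dB/decade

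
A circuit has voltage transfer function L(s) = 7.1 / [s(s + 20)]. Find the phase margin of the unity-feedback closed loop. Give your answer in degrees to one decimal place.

Gain crossover: |L(jω)| = 1 at ω ≈ 0.355 rad/s.
∠L(j0.355) = −90° − arctan(0.355/20) ≈ -91.02°
PM = 180° + (-91.02°) = 88.98°

89.0 deg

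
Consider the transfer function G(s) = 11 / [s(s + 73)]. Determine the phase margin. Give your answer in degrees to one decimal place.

Gain crossover: |G(jω)| = 1 at ω ≈ 0.151 rad/s.
∠G(j0.151) = −90° − arctan(0.151/73) ≈ -90.12°
PM = 180° + (-90.12°) = 89.88°

89.9°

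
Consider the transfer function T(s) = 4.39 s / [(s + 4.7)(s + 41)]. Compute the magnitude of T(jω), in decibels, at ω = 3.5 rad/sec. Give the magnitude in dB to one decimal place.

-23.9 dB

|j3.5| = 3.5
|j3.5 + 4.7| = √(3.5² + 4.7²) = 5.86
|j3.5 + 41| = √(3.5² + 41²) = 41.15
|T(j3.5)| = 4.39 × 3.5 / (5.86 × 41.15) = 0.063719
20 log₁₀(0.063719) = -23.91 dB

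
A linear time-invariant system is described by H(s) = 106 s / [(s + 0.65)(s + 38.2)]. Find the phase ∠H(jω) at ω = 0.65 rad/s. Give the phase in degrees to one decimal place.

44.0°

∠(j0.65) = 90.00°
∠(j0.65 + 0.65) = arctan(0.65/0.65) = 45.00°
∠(j0.65 + 38.2) = arctan(0.65/38.2) = 0.97°
∠H(j0.65) = 90.00° − (45.00° + 0.97°) = 44.03°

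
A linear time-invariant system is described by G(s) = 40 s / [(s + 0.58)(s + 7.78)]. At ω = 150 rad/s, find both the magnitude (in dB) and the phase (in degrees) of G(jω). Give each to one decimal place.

|j150| = 150
|j150 + 0.58| = √(150² + 0.58²) = 150
|j150 + 7.78| = √(150² + 7.78²) = 150.2
|G(j150)| = 40 × 150 / (150 × 150.2) = 0.26631
20 log₁₀(0.26631) = -11.49 dB
∠(j150) = 90.00°
∠(j150 + 0.58) = arctan(150/0.58) = 89.78°
∠(j150 + 7.78) = arctan(150/7.78) = 87.03°
∠G(j150) = 90.00° − (89.78° + 87.03°) = -86.81°

|G| = -11.5 dB, ∠G = -86.8°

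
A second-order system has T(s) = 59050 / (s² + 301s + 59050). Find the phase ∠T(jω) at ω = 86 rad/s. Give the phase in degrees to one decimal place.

-26.6 deg

∠[(j86)² + 301(j86) + 59050] = ∠[51654 + j25886] = 26.62°
∠T(j86) = −26.62° = -26.62°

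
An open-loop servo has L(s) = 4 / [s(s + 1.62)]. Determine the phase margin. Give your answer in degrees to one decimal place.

Gain crossover: |L(jω)| = 1 at ω ≈ 1.7 rad/sec.
∠L(j1.7) = −90° − arctan(1.7/1.62) ≈ -136.42°
PM = 180° + (-136.42°) = 43.58°

43.6 deg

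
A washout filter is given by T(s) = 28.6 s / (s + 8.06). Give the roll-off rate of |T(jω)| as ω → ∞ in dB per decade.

0 dB/decade

With 1 zero and 1 pole, the high-frequency asymptotic slope is 20 × (1 − 1) = 0 dB/decade.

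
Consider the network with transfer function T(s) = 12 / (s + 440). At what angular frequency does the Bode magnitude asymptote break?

The single real pole at s = −440 gives a corner at ω = 440 rad/s.

440 rad/s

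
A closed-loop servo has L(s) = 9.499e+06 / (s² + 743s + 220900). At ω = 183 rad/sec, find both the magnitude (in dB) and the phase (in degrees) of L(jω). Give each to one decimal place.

|L| = 32.3 dB, ∠L = -36.0°

|(j183)² + 743(j183) + 220900| = |1.8741e+05 + j1.3597e+05| = 2.315e+05
|L(j183)| = 9.499e+06 / 2.315e+05 = 41.025
20 log₁₀(41.025) = 32.26 dB
∠[(j183)² + 743(j183) + 220900] = ∠[1.8741e+05 + j1.3597e+05] = 35.96°
∠L(j183) = −35.96° = -35.96°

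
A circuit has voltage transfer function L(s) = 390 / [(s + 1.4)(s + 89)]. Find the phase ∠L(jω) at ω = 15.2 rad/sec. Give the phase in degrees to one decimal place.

-94.4°

∠(j15.2 + 1.4) = arctan(15.2/1.4) = 84.74°
∠(j15.2 + 89) = arctan(15.2/89) = 9.69°
∠L(j15.2) = − (84.74° + 9.69°) = -94.43°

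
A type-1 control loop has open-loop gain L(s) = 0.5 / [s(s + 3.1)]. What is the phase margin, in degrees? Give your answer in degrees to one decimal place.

Gain crossover: |L(jω)| = 1 at ω ≈ 0.161 rad s⁻¹.
∠L(j0.161) = −90° − arctan(0.161/3.1) ≈ -92.97°
PM = 180° + (-92.97°) = 87.03°

87.0°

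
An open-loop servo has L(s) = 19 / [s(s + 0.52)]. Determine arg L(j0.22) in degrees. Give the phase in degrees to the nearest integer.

-113°

∠(j0.22 + 0.52) = arctan(0.22/0.52) = 22.93°
∠(j0.22) = 90.00°
∠L(j0.22) = − (22.93° + 90.00°) = -112.93°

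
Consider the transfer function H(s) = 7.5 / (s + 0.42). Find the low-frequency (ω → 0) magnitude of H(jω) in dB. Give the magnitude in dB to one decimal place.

H(0) = 7.5 / 0.42 = 17.857
20 log₁₀(17.857) = 25.04 dB

25.0 dB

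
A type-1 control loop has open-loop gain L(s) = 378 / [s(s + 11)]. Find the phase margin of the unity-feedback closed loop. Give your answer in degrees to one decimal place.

Gain crossover: |L(jω)| = 1 at ω ≈ 18 rad s⁻¹.
∠L(j18) = −90° − arctan(18/11) ≈ -148.50°
PM = 180° + (-148.50°) = 31.50°

31.5°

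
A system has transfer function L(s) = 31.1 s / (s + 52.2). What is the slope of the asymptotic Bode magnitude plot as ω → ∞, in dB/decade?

With 1 zero and 1 pole, the high-frequency asymptotic slope is 20 × (1 − 1) = 0 dB/decade.

0 dB/decade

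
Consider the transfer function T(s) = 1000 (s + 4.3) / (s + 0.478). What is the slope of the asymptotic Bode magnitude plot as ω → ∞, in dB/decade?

0 dB/decade

With 1 zero and 1 pole, the high-frequency asymptotic slope is 20 × (1 − 1) = 0 dB/decade.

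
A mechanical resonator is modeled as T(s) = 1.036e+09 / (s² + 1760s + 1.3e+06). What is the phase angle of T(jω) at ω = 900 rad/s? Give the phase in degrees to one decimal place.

-72.8°

∠[(j900)² + 1760(j900) + 1.3e+06] = ∠[4.9e+05 + j1.584e+06] = 72.81°
∠T(j900) = −72.81° = -72.81°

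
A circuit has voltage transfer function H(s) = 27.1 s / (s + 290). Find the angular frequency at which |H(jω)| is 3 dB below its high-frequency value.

290 rad/sec

For a single-pole high-pass, the −3 dB point is at the pole: ω = 290 rad/sec.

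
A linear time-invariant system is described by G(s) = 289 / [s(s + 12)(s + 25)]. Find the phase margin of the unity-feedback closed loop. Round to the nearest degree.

83 deg

Gain crossover: |G(jω)| = 1 at ω ≈ 0.96 rad/s.
∠G(j0.96) = −90° − arctan(0.96/12) − arctan(0.96/25) ≈ -96.77°
PM = 180° + (-96.77°) = 83.23°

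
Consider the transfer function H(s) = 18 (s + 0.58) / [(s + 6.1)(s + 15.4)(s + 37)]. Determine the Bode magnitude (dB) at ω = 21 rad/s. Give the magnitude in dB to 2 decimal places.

|j21 + 0.58| = √(21² + 0.58²) = 21.01
|j21 + 6.1| = √(21² + 6.1²) = 21.87
|j21 + 15.4| = √(21² + 15.4²) = 26.04
|j21 + 37| = √(21² + 37²) = 42.54
|H(j21)| = 18 × 21.01 / (21.87 × 26.04 × 42.54) = 0.015608
20 log₁₀(0.015608) = -36.133 dB

-36.13 dB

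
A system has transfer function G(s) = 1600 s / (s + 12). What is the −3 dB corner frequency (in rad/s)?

For a single-pole high-pass, the −3 dB point is at the pole: ω = 12 rad/s.

12 rad/s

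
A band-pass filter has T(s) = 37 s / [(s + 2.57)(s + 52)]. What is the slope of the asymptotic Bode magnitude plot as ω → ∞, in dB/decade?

With 1 zero and 2 poles, the high-frequency asymptotic slope is 20 × (1 − 2) = -20 dB/decade.

-20 dB/decade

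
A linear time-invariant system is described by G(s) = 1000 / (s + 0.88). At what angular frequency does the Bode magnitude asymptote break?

The single real pole at s = −0.88 gives a corner at ω = 0.88 rad/sec.

0.88 rad/sec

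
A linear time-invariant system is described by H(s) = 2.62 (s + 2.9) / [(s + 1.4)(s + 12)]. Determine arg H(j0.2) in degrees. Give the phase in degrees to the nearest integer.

∠(j0.2 + 2.9) = arctan(0.2/2.9) = 3.95°
∠(j0.2 + 1.4) = arctan(0.2/1.4) = 8.13°
∠(j0.2 + 12) = arctan(0.2/12) = 0.95°
∠H(j0.2) = 3.95° − (8.13° + 0.95°) = -5.14°

-5 deg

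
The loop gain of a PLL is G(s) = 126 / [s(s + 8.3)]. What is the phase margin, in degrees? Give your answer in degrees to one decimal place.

Gain crossover: |G(jω)| = 1 at ω ≈ 9.81 rad/s.
∠G(j9.81) = −90° − arctan(9.81/8.3) ≈ -139.76°
PM = 180° + (-139.76°) = 40.24°

40.2°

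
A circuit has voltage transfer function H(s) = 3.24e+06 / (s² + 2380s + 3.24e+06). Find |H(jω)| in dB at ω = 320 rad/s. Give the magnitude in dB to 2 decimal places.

0.03 dB

|(j320)² + 2380(j320) + 3.24e+06| = |3.1376e+06 + j7.616e+05| = 3.229e+06
|H(j320)| = 3.24e+06 / 3.229e+06 = 1.0035
20 log₁₀(1.0035) = 0.030 dB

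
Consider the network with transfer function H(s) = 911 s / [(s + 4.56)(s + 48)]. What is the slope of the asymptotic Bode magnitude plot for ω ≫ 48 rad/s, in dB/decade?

-20 dB/decade

With 1 zero and 2 poles, the high-frequency asymptotic slope is 20 × (1 − 2) = -20 dB/decade.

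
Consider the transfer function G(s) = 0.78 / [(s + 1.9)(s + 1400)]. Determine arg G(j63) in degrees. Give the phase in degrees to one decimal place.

-90.8°

∠(j63 + 1.9) = arctan(63/1.9) = 88.27°
∠(j63 + 1400) = arctan(63/1400) = 2.58°
∠G(j63) = − (88.27° + 2.58°) = -90.85°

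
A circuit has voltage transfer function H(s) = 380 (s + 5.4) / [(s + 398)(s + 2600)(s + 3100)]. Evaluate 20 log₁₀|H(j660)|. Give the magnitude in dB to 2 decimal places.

-88.34 dB

|j660 + 5.4| = √(660² + 5.4²) = 660
|j660 + 398| = √(660² + 398²) = 770.7
|j660 + 2600| = √(660² + 2600²) = 2682
|j660 + 3100| = √(660² + 3100²) = 3169
|H(j660)| = 380 × 660 / (770.7 × 2682 × 3169) = 3.8276e-05
20 log₁₀(3.8276e-05) = -88.341 dB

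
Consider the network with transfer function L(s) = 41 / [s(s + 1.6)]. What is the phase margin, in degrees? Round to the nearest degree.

Gain crossover: |L(jω)| = 1 at ω ≈ 6.3 rad s⁻¹.
∠L(j6.3) = −90° − arctan(6.3/1.6) ≈ -165.76°
PM = 180° + (-165.76°) = 14.24°

14°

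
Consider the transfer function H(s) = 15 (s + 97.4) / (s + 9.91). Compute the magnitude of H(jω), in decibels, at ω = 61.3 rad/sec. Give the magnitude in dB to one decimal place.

|j61.3 + 97.4| = √(61.3² + 97.4²) = 115.1
|j61.3 + 9.91| = √(61.3² + 9.91²) = 62.1
|H(j61.3)| = 15 × 115.1 / 62.1 = 27.8
20 log₁₀(27.8) = 28.88 dB

28.9 dB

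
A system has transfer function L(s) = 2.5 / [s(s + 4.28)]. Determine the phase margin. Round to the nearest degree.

Gain crossover: |L(jω)| = 1 at ω ≈ 0.579 rad/sec.
∠L(j0.579) = −90° − arctan(0.579/4.28) ≈ -97.70°
PM = 180° + (-97.70°) = 82.30°

82°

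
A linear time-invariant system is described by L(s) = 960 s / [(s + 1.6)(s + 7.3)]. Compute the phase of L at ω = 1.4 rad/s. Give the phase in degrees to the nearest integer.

38°

∠(j1.4) = 90.00°
∠(j1.4 + 1.6) = arctan(1.4/1.6) = 41.19°
∠(j1.4 + 7.3) = arctan(1.4/7.3) = 10.86°
∠L(j1.4) = 90.00° − (41.19° + 10.86°) = 37.96°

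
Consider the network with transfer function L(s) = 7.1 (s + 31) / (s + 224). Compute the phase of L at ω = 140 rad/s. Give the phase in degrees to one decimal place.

45.5°

∠(j140 + 31) = arctan(140/31) = 77.51°
∠(j140 + 224) = arctan(140/224) = 32.01°
∠L(j140) = 77.51° − 32.01° = 45.51°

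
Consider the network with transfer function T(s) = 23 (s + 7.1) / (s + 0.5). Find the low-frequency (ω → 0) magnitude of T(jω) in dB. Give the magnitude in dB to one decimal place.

T(0) = 23 × 7.1 / 0.5 = 326.6
20 log₁₀(326.6) = 50.28 dB

50.3 dB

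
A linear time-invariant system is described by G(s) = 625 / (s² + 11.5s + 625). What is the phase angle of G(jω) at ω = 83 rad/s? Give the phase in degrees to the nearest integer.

∠[(j83)² + 11.5(j83) + 625] = ∠[-6264 + j954.5] = 171.34°
∠G(j83) = −171.34° = -171.34°

-171°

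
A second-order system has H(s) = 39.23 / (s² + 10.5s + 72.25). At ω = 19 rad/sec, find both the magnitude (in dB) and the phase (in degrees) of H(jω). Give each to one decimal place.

|H| = -19.0 dB, ∠H = -145.4°

|(j19)² + 10.5(j19) + 72.25| = |-288.75 + j199.5| = 351
|H(j19)| = 39.23 / 351 = 0.11178
20 log₁₀(0.11178) = -19.03 dB
∠[(j19)² + 10.5(j19) + 72.25] = ∠[-288.75 + j199.5] = 145.36°
∠H(j19) = −145.36° = -145.36°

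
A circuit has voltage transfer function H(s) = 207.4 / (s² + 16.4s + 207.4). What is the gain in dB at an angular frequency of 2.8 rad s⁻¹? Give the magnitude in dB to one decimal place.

|(j2.8)² + 16.4(j2.8) + 207.4| = |199.56 + j45.92| = 204.8
|H(j2.8)| = 207.4 / 204.8 = 1.0128
20 log₁₀(1.0128) = 0.11 dB

0.1 dB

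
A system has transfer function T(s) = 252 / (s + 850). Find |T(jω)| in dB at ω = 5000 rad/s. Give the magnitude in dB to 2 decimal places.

-26.08 dB

|j5000 + 850| = √(5000² + 850²) = 5072
|T(j5000)| = 252 / 5072 = 0.049687
20 log₁₀(0.049687) = -26.075 dB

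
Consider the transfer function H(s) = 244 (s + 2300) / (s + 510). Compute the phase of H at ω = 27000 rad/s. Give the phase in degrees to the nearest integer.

-4°

∠(j27000 + 2300) = arctan(27000/2300) = 85.13°
∠(j27000 + 510) = arctan(27000/510) = 88.92°
∠H(j27000) = 85.13° − 88.92° = -3.79°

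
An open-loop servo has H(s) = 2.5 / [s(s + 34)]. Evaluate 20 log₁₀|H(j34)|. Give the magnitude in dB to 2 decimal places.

-56.31 dB

|j34 + 34| = √(34² + 34²) = 48.08
|j34| = 34
|H(j34)| = 2.5 / (48.08 × 34) = 0.0015292
20 log₁₀(0.0015292) = -56.311 dB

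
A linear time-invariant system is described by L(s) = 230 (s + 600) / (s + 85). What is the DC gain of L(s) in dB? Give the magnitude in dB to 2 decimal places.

L(0) = 230 × 600 / 85 = 1623.5
20 log₁₀(1623.5) = 64.209 dB

64.21 dB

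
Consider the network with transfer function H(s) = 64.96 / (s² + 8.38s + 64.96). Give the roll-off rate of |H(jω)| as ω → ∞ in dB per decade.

With 0 zeros and 2 poles, the high-frequency asymptotic slope is 20 × (0 − 2) = -40 dB/decade.

-40 dB/decade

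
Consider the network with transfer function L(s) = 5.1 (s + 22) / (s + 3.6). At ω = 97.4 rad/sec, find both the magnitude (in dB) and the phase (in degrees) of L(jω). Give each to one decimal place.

|L| = 14.4 dB, ∠L = -10.6°

|j97.4 + 22| = √(97.4² + 22²) = 99.85
|j97.4 + 3.6| = √(97.4² + 3.6²) = 97.47
|L(j97.4)| = 5.1 × 99.85 / 97.47 = 5.2249
20 log₁₀(5.2249) = 14.36 dB
∠(j97.4 + 22) = arctan(97.4/22) = 77.27°
∠(j97.4 + 3.6) = arctan(97.4/3.6) = 87.88°
∠L(j97.4) = 77.27° − 87.88° = -10.61°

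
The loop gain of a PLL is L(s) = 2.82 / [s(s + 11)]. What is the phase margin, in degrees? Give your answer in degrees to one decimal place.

88.7°

Gain crossover: |L(jω)| = 1 at ω ≈ 0.256 rad/s.
∠L(j0.256) = −90° − arctan(0.256/11) ≈ -91.33°
PM = 180° + (-91.33°) = 88.67°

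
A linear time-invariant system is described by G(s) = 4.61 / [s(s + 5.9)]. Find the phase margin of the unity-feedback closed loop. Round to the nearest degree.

83°

Gain crossover: |G(jω)| = 1 at ω ≈ 0.775 rad/sec.
∠G(j0.775) = −90° − arctan(0.775/5.9) ≈ -97.48°
PM = 180° + (-97.48°) = 82.52°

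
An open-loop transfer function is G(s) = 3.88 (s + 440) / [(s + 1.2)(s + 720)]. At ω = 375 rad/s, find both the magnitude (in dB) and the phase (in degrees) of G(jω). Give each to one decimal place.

|G| = -42.7 dB, ∠G = -76.9°

|j375 + 440| = √(375² + 440²) = 578.1
|j375 + 1.2| = √(375² + 1.2²) = 375
|j375 + 720| = √(375² + 720²) = 811.8
|G(j375)| = 3.88 × 578.1 / (375 × 811.8) = 0.0073683
20 log₁₀(0.0073683) = -42.65 dB
∠(j375 + 440) = arctan(375/440) = 40.44°
∠(j375 + 1.2) = arctan(375/1.2) = 89.82°
∠(j375 + 720) = arctan(375/720) = 27.51°
∠G(j375) = 40.44° − (89.82° + 27.51°) = -76.89°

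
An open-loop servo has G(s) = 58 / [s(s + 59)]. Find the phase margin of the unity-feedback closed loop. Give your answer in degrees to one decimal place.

Gain crossover: |G(jω)| = 1 at ω ≈ 0.983 rad/s.
∠G(j0.983) = −90° − arctan(0.983/59) ≈ -90.95°
PM = 180° + (-90.95°) = 89.05°

89.0°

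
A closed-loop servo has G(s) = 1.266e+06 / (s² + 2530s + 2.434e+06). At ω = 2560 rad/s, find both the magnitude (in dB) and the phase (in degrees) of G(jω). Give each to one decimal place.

|(j2560)² + 2530(j2560) + 2.434e+06| = |-4.1196e+06 + j6.4768e+06| = 7.676e+06
|G(j2560)| = 1.266e+06 / 7.676e+06 = 0.16493
20 log₁₀(0.16493) = -15.65 dB
∠[(j2560)² + 2530(j2560) + 2.434e+06] = ∠[-4.1196e+06 + j6.4768e+06] = 122.46°
∠G(j2560) = −122.46° = -122.46°

|G| = -15.7 dB, ∠G = -122.5°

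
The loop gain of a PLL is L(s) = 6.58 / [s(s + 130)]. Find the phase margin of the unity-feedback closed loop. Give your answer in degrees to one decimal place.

Gain crossover: |L(jω)| = 1 at ω ≈ 0.0506 rad/sec.
∠L(j0.0506) = −90° − arctan(0.0506/130) ≈ -90.02°
PM = 180° + (-90.02°) = 89.98°

90.0 deg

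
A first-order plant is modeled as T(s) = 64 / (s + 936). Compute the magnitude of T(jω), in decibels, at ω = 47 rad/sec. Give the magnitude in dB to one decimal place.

|j47 + 936| = √(47² + 936²) = 937.2
|T(j47)| = 64 / 937.2 = 0.06829
20 log₁₀(0.06829) = -23.31 dB

-23.3 dB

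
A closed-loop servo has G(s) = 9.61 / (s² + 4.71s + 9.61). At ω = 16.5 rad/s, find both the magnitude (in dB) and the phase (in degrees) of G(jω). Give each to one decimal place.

|G| = -29.1 dB, ∠G = -163.5°

|(j16.5)² + 4.71(j16.5) + 9.61| = |-262.64 + j77.715| = 273.9
|G(j16.5)| = 9.61 / 273.9 = 0.035086
20 log₁₀(0.035086) = -29.10 dB
∠[(j16.5)² + 4.71(j16.5) + 9.61] = ∠[-262.64 + j77.715] = 163.52°
∠G(j16.5) = −163.52° = -163.52°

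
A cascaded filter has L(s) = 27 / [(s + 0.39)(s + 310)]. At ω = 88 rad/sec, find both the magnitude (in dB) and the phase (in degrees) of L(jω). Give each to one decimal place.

|j88 + 0.39| = √(88² + 0.39²) = 88
|j88 + 310| = √(88² + 310²) = 322.2
|L(j88)| = 27 / (88 × 322.2) = 0.00095211
20 log₁₀(0.00095211) = -60.43 dB
∠(j88 + 0.39) = arctan(88/0.39) = 89.75°
∠(j88 + 310) = arctan(88/310) = 15.85°
∠L(j88) = − (89.75° + 15.85°) = -105.59°

|L| = -60.4 dB, ∠L = -105.6°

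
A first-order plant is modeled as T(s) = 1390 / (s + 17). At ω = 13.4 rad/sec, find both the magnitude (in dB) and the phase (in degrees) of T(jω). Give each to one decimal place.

|T| = 36.2 dB, ∠T = -38.2 deg

|j13.4 + 17| = √(13.4² + 17²) = 21.65
|T(j13.4)| = 1390 / 21.65 = 64.214
20 log₁₀(64.214) = 36.15 dB
∠(j13.4 + 17) = arctan(13.4/17) = 38.25°
∠T(j13.4) = −38.25° = -38.25°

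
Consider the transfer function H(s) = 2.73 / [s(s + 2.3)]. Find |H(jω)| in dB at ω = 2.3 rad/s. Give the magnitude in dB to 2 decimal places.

-8.76 dB

|j2.3 + 2.3| = √(2.3² + 2.3²) = 3.253
|j2.3| = 2.3
|H(j2.3)| = 2.73 / (3.253 × 2.3) = 0.36492
20 log₁₀(0.36492) = -8.756 dB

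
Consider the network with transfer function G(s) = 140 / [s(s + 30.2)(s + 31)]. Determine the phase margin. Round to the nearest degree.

89°

Gain crossover: |G(jω)| = 1 at ω ≈ 0.15 rad/sec.
∠G(j0.15) = −90° − arctan(0.15/30.2) − arctan(0.15/31) ≈ -90.56°
PM = 180° + (-90.56°) = 89.44°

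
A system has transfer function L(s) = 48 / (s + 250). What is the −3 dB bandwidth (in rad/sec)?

For a single-pole low-pass, the −3 dB point is at the pole: ω = 250 rad/sec.

250 rad/sec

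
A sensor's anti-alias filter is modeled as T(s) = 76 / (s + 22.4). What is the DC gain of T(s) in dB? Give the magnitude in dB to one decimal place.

10.6 dB

T(0) = 76 / 22.4 = 3.3929
20 log₁₀(3.3929) = 10.61 dB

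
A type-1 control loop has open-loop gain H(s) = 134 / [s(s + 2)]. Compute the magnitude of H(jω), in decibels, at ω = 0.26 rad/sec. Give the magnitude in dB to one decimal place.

|j0.26 + 2| = √(0.26² + 2²) = 2.017
|j0.26| = 0.26
|H(j0.26)| = 134 / (2.017 × 0.26) = 255.54
20 log₁₀(255.54) = 48.15 dB

48.1 dB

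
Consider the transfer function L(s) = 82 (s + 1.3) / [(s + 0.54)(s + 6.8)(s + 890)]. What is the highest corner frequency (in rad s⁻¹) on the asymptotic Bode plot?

Break frequencies occur at each pole and zero magnitude: 0.54 rad s⁻¹, 1.3 rad s⁻¹, 6.8 rad s⁻¹, 890 rad s⁻¹.
The highest is 890 rad s⁻¹.

890 rad s⁻¹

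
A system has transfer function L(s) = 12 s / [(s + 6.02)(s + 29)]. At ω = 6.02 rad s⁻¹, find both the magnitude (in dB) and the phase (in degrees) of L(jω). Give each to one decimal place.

|L| = -10.9 dB, ∠L = 33.3°

|j6.02| = 6.02
|j6.02 + 6.02| = √(6.02² + 6.02²) = 8.514
|j6.02 + 29| = √(6.02² + 29²) = 29.62
|L(j6.02)| = 12 × 6.02 / (8.514 × 29.62) = 0.28649
20 log₁₀(0.28649) = -10.86 dB
∠(j6.02) = 90.00°
∠(j6.02 + 6.02) = arctan(6.02/6.02) = 45.00°
∠(j6.02 + 29) = arctan(6.02/29) = 11.73°
∠L(j6.02) = 90.00° − (45.00° + 11.73°) = 33.27°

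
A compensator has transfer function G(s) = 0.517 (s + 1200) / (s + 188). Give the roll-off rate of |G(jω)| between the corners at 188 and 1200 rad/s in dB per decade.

-20 dB/decade

In this band the factors already past their corner are: pole at 188; net slope = -20 dB/decade.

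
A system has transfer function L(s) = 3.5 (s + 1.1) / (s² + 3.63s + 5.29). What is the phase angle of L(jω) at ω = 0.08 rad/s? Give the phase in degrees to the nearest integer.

∠(j0.08 + 1.1) = arctan(0.08/1.1) = 4.16°
∠[(j0.08)² + 3.63(j0.08) + 5.29] = ∠[5.2836 + j0.2904] = 3.15°
∠L(j0.08) = 4.16° − 3.15° = 1.01°

1°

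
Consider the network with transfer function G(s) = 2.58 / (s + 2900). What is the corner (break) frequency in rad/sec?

2900 rad/sec

The single real pole at s = −2900 gives a corner at ω = 2900 rad/sec.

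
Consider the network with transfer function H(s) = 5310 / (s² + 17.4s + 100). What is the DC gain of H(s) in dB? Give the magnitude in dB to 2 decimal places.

34.50 dB

H(0) = 5310 / 100 = 53.1
20 log₁₀(53.1) = 34.502 dB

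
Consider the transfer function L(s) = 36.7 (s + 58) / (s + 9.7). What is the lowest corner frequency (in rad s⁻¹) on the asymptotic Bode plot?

Break frequencies occur at each pole and zero magnitude: 9.7 rad s⁻¹, 58 rad s⁻¹.
The lowest is 9.7 rad s⁻¹.

9.7 rad s⁻¹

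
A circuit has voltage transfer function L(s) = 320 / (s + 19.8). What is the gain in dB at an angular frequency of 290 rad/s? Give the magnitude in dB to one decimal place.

|j290 + 19.8| = √(290² + 19.8²) = 290.7
|L(j290)| = 320 / 290.7 = 1.1009
20 log₁₀(1.1009) = 0.83 dB

0.8 dB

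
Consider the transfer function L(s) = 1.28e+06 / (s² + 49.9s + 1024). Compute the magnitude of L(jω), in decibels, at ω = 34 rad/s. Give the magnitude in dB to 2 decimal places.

57.53 dB

|(j34)² + 49.9(j34) + 1024| = |-132 + j1696.6| = 1702
|L(j34)| = 1.28e+06 / 1702 = 752.18
20 log₁₀(752.18) = 57.526 dB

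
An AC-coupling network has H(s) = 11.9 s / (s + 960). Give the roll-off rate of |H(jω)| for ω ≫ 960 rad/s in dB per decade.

0 dB/decade

With 1 zero and 1 pole, the high-frequency asymptotic slope is 20 × (1 − 1) = 0 dB/decade.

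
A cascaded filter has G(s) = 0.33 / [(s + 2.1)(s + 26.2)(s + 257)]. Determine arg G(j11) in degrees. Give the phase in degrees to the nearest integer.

-104°

∠(j11 + 2.1) = arctan(11/2.1) = 79.19°
∠(j11 + 26.2) = arctan(11/26.2) = 22.77°
∠(j11 + 257) = arctan(11/257) = 2.45°
∠G(j11) = − (79.19° + 22.77° + 2.45°) = -104.42°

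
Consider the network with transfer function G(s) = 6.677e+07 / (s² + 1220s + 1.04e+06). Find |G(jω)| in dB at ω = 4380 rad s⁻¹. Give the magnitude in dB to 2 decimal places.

|(j4380)² + 1220(j4380) + 1.04e+06| = |-1.8144e+07 + j5.3436e+06| = 1.891e+07
|G(j4380)| = 6.677e+07 / 1.891e+07 = 3.53
20 log₁₀(3.53) = 10.956 dB

10.96 dB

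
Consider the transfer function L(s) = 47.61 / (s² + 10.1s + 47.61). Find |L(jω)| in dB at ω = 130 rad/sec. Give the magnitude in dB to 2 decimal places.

|(j130)² + 10.1(j130) + 47.61| = |-16852 + j1313| = 1.69e+04
|L(j130)| = 47.61 / 1.69e+04 = 0.0028166
20 log₁₀(0.0028166) = -51.006 dB

-51.01 dB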